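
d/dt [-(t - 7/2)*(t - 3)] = 13/2 - 2*t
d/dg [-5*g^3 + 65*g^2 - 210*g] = -15*g^2 + 130*g - 210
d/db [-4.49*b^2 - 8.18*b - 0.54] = -8.98*b - 8.18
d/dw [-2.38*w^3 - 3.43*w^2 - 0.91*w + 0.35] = -7.14*w^2 - 6.86*w - 0.91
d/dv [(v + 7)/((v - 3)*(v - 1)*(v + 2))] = (-2*v^3 - 19*v^2 + 28*v + 41)/(v^6 - 4*v^5 - 6*v^4 + 32*v^3 + v^2 - 60*v + 36)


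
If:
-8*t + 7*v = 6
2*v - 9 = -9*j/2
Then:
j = 2 - 4*v/9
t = 7*v/8 - 3/4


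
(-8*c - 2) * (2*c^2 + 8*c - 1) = -16*c^3 - 68*c^2 - 8*c + 2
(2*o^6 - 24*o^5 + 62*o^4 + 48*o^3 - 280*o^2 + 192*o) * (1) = 2*o^6 - 24*o^5 + 62*o^4 + 48*o^3 - 280*o^2 + 192*o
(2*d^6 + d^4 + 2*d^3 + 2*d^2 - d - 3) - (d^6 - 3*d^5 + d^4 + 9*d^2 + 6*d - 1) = d^6 + 3*d^5 + 2*d^3 - 7*d^2 - 7*d - 2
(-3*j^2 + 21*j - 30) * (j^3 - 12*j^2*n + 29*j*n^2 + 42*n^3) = -3*j^5 + 36*j^4*n + 21*j^4 - 87*j^3*n^2 - 252*j^3*n - 30*j^3 - 126*j^2*n^3 + 609*j^2*n^2 + 360*j^2*n + 882*j*n^3 - 870*j*n^2 - 1260*n^3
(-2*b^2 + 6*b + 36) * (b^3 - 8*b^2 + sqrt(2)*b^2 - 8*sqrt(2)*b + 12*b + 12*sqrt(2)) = -2*b^5 - 2*sqrt(2)*b^4 + 22*b^4 - 36*b^3 + 22*sqrt(2)*b^3 - 216*b^2 - 36*sqrt(2)*b^2 - 216*sqrt(2)*b + 432*b + 432*sqrt(2)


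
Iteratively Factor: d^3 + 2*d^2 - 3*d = (d + 3)*(d^2 - d) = (d - 1)*(d + 3)*(d)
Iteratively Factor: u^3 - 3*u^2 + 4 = (u + 1)*(u^2 - 4*u + 4) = (u - 2)*(u + 1)*(u - 2)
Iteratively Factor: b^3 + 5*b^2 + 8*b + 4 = (b + 2)*(b^2 + 3*b + 2) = (b + 1)*(b + 2)*(b + 2)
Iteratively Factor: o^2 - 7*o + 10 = (o - 2)*(o - 5)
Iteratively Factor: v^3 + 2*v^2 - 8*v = (v - 2)*(v^2 + 4*v) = (v - 2)*(v + 4)*(v)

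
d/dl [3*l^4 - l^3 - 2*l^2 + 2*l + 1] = 12*l^3 - 3*l^2 - 4*l + 2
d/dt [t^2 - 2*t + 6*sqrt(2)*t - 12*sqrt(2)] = 2*t - 2 + 6*sqrt(2)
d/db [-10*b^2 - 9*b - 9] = -20*b - 9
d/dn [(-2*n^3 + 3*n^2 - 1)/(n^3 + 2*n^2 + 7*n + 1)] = (-7*n^4 - 28*n^3 + 18*n^2 + 10*n + 7)/(n^6 + 4*n^5 + 18*n^4 + 30*n^3 + 53*n^2 + 14*n + 1)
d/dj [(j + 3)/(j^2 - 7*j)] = (-j^2 - 6*j + 21)/(j^2*(j^2 - 14*j + 49))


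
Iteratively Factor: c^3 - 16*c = (c - 4)*(c^2 + 4*c) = c*(c - 4)*(c + 4)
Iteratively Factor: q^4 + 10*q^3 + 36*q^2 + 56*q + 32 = (q + 4)*(q^3 + 6*q^2 + 12*q + 8) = (q + 2)*(q + 4)*(q^2 + 4*q + 4) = (q + 2)^2*(q + 4)*(q + 2)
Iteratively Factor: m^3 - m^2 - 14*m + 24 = (m - 2)*(m^2 + m - 12) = (m - 2)*(m + 4)*(m - 3)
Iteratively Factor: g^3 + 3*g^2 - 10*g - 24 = (g + 4)*(g^2 - g - 6) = (g - 3)*(g + 4)*(g + 2)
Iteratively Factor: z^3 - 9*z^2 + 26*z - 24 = (z - 4)*(z^2 - 5*z + 6) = (z - 4)*(z - 3)*(z - 2)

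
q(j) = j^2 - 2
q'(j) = 2*j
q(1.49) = 0.22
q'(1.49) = 2.98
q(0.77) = -1.41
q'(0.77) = 1.54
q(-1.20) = -0.56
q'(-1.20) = -2.40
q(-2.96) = 6.76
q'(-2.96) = -5.92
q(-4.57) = 18.88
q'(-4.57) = -9.14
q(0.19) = -1.96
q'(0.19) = 0.38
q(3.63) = 11.18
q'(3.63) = 7.26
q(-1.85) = 1.42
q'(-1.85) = -3.70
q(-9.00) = 79.00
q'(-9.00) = -18.00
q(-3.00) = 7.00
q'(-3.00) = -6.00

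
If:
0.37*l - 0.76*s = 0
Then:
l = 2.05405405405405*s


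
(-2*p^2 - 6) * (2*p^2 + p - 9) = -4*p^4 - 2*p^3 + 6*p^2 - 6*p + 54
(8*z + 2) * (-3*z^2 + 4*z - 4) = -24*z^3 + 26*z^2 - 24*z - 8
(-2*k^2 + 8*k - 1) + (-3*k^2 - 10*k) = -5*k^2 - 2*k - 1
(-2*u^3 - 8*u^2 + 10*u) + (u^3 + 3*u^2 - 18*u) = -u^3 - 5*u^2 - 8*u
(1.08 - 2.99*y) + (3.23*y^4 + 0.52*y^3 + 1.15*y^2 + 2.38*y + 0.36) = 3.23*y^4 + 0.52*y^3 + 1.15*y^2 - 0.61*y + 1.44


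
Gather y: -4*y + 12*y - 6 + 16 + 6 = 8*y + 16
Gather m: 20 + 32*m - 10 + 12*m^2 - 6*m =12*m^2 + 26*m + 10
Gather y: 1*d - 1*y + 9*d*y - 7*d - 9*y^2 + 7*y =-6*d - 9*y^2 + y*(9*d + 6)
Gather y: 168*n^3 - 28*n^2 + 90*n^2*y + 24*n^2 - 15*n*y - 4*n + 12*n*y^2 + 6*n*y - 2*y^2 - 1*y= 168*n^3 - 4*n^2 - 4*n + y^2*(12*n - 2) + y*(90*n^2 - 9*n - 1)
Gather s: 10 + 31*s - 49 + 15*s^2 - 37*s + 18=15*s^2 - 6*s - 21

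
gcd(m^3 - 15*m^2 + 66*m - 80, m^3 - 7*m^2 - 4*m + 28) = m - 2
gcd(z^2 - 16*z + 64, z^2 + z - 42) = 1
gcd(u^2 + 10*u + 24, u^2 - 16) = u + 4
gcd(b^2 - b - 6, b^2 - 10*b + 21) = b - 3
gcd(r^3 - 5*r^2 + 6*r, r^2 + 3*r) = r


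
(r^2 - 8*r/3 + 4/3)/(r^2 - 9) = (3*r^2 - 8*r + 4)/(3*(r^2 - 9))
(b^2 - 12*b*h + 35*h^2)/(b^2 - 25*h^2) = (b - 7*h)/(b + 5*h)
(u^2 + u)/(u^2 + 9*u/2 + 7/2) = 2*u/(2*u + 7)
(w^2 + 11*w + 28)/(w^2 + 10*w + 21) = (w + 4)/(w + 3)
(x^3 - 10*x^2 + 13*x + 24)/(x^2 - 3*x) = x - 7 - 8/x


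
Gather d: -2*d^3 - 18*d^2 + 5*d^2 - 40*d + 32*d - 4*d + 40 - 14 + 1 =-2*d^3 - 13*d^2 - 12*d + 27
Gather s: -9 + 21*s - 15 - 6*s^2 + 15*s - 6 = -6*s^2 + 36*s - 30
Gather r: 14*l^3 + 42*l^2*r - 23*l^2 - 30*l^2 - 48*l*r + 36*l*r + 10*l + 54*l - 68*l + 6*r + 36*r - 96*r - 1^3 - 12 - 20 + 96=14*l^3 - 53*l^2 - 4*l + r*(42*l^2 - 12*l - 54) + 63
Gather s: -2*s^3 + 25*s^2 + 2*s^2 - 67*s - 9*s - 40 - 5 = -2*s^3 + 27*s^2 - 76*s - 45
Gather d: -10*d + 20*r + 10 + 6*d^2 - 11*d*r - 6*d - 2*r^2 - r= 6*d^2 + d*(-11*r - 16) - 2*r^2 + 19*r + 10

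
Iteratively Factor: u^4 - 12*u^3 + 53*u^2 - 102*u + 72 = (u - 4)*(u^3 - 8*u^2 + 21*u - 18) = (u - 4)*(u - 3)*(u^2 - 5*u + 6) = (u - 4)*(u - 3)^2*(u - 2)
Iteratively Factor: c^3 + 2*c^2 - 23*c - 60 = (c + 3)*(c^2 - c - 20) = (c + 3)*(c + 4)*(c - 5)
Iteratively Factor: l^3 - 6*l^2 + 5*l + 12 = (l + 1)*(l^2 - 7*l + 12) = (l - 4)*(l + 1)*(l - 3)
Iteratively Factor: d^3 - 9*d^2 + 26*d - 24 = (d - 2)*(d^2 - 7*d + 12) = (d - 3)*(d - 2)*(d - 4)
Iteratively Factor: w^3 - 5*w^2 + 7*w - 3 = (w - 1)*(w^2 - 4*w + 3) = (w - 1)^2*(w - 3)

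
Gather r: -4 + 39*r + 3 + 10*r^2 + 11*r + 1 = 10*r^2 + 50*r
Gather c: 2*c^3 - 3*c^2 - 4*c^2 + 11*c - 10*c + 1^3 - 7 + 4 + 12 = 2*c^3 - 7*c^2 + c + 10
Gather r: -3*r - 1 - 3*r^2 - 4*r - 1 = -3*r^2 - 7*r - 2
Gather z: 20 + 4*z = 4*z + 20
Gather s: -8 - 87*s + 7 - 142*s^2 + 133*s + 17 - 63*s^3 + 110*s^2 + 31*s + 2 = -63*s^3 - 32*s^2 + 77*s + 18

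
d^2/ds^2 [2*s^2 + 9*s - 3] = 4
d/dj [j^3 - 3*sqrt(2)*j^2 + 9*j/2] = 3*j^2 - 6*sqrt(2)*j + 9/2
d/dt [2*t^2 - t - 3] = 4*t - 1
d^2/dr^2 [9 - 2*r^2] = -4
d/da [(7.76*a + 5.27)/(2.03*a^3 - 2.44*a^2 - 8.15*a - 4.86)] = (-31.5056*a^3 - 13.1599*a^2 + 25.7176*a + 5.2369)/(4.1209*a^6 - 9.9064*a^5 - 27.1354*a^4 + 20.0404*a^3 + 90.1393*a^2 + 79.218*a + 23.6196)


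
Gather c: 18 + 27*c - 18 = 27*c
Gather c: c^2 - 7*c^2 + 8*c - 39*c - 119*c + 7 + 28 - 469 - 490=-6*c^2 - 150*c - 924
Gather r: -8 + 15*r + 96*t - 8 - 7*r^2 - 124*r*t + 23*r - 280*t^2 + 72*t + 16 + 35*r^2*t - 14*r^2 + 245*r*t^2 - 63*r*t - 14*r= r^2*(35*t - 21) + r*(245*t^2 - 187*t + 24) - 280*t^2 + 168*t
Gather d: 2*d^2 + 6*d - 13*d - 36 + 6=2*d^2 - 7*d - 30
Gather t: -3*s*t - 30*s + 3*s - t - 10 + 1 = -27*s + t*(-3*s - 1) - 9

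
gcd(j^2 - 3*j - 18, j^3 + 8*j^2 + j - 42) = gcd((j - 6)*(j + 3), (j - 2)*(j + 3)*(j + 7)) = j + 3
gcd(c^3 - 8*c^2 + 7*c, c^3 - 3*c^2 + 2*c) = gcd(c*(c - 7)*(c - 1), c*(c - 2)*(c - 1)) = c^2 - c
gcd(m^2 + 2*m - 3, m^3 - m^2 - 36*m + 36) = m - 1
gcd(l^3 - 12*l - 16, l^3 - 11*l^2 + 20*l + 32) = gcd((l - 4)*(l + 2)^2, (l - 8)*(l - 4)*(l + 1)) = l - 4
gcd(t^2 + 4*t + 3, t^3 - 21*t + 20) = 1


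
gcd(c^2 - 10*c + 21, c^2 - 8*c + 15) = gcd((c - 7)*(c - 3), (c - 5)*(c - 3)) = c - 3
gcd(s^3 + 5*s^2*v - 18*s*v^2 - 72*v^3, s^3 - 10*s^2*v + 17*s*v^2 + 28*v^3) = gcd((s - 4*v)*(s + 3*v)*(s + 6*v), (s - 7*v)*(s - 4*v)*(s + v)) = s - 4*v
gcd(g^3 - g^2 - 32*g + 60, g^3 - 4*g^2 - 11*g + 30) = g^2 - 7*g + 10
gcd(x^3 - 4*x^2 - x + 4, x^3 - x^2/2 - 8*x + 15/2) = x - 1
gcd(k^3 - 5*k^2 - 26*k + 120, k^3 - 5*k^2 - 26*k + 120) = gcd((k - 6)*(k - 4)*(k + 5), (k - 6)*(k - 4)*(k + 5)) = k^3 - 5*k^2 - 26*k + 120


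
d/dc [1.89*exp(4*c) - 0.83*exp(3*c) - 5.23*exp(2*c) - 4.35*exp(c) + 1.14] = (7.56*exp(3*c) - 2.49*exp(2*c) - 10.46*exp(c) - 4.35)*exp(c)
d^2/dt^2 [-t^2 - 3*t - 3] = -2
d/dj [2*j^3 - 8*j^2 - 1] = 2*j*(3*j - 8)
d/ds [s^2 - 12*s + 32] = 2*s - 12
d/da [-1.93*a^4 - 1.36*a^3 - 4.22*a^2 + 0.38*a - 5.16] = -7.72*a^3 - 4.08*a^2 - 8.44*a + 0.38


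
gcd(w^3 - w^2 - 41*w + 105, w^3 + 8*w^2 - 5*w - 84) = w^2 + 4*w - 21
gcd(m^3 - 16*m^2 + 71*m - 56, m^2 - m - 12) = 1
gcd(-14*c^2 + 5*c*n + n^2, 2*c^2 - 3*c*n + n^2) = 2*c - n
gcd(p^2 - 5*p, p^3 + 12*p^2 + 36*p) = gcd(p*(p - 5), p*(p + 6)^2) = p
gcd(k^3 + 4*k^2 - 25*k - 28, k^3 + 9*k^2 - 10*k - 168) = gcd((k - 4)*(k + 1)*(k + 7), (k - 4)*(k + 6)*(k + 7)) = k^2 + 3*k - 28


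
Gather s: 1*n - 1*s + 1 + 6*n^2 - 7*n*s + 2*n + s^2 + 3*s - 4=6*n^2 + 3*n + s^2 + s*(2 - 7*n) - 3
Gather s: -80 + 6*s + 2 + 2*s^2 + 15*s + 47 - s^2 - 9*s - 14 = s^2 + 12*s - 45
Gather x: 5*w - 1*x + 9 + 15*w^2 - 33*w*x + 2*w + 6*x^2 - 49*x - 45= 15*w^2 + 7*w + 6*x^2 + x*(-33*w - 50) - 36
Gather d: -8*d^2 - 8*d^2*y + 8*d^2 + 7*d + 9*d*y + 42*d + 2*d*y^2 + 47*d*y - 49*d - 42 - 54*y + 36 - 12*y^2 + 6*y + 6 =-8*d^2*y + d*(2*y^2 + 56*y) - 12*y^2 - 48*y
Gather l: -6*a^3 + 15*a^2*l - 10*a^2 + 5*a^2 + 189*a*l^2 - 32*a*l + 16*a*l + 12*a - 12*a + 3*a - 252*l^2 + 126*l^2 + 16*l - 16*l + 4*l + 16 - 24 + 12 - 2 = -6*a^3 - 5*a^2 + 3*a + l^2*(189*a - 126) + l*(15*a^2 - 16*a + 4) + 2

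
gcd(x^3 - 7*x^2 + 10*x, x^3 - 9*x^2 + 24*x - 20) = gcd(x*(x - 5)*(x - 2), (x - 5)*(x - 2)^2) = x^2 - 7*x + 10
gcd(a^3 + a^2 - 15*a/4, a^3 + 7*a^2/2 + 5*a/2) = a^2 + 5*a/2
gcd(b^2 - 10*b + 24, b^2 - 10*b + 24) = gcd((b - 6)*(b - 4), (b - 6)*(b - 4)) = b^2 - 10*b + 24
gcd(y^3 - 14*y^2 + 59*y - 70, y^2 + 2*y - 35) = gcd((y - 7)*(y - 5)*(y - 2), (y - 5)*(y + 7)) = y - 5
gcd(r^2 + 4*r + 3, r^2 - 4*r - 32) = 1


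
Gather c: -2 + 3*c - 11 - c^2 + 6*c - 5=-c^2 + 9*c - 18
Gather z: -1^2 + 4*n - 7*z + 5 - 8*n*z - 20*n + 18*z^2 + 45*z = -16*n + 18*z^2 + z*(38 - 8*n) + 4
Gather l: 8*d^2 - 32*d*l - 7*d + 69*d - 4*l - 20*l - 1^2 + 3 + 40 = 8*d^2 + 62*d + l*(-32*d - 24) + 42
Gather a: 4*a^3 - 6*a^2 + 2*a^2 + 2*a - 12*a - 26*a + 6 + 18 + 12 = 4*a^3 - 4*a^2 - 36*a + 36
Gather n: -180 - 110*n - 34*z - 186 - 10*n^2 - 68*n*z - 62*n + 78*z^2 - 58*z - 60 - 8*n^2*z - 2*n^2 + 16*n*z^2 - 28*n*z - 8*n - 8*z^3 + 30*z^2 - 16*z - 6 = n^2*(-8*z - 12) + n*(16*z^2 - 96*z - 180) - 8*z^3 + 108*z^2 - 108*z - 432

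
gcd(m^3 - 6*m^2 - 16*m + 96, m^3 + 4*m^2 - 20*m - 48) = m - 4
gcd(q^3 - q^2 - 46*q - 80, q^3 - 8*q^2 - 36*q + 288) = q - 8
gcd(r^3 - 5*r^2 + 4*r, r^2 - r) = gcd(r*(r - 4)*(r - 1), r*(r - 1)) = r^2 - r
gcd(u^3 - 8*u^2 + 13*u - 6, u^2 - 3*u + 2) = u - 1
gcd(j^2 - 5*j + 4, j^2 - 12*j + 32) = j - 4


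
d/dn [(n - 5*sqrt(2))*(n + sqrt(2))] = 2*n - 4*sqrt(2)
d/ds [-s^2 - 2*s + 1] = -2*s - 2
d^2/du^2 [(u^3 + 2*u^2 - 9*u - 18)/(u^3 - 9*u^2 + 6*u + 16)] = 2*(11*u^6 - 45*u^5 + 3*u^4 + 685*u^3 - 2682*u^2 + 660*u - 1864)/(u^9 - 27*u^8 + 261*u^7 - 1005*u^6 + 702*u^5 + 3492*u^4 - 4200*u^3 - 5184*u^2 + 4608*u + 4096)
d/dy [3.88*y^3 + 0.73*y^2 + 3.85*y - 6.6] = 11.64*y^2 + 1.46*y + 3.85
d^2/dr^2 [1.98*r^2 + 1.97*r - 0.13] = 3.96000000000000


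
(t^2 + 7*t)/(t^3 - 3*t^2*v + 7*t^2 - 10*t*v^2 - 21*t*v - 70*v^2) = t/(t^2 - 3*t*v - 10*v^2)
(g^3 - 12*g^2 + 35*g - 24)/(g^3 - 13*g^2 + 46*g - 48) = (g - 1)/(g - 2)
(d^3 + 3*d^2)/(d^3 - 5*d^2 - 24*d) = d/(d - 8)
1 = 1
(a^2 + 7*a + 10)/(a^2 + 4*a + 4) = (a + 5)/(a + 2)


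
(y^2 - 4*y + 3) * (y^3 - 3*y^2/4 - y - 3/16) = y^5 - 19*y^4/4 + 5*y^3 + 25*y^2/16 - 9*y/4 - 9/16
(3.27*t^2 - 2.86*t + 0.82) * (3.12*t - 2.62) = 10.2024*t^3 - 17.4906*t^2 + 10.0516*t - 2.1484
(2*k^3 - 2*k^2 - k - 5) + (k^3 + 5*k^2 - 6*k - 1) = 3*k^3 + 3*k^2 - 7*k - 6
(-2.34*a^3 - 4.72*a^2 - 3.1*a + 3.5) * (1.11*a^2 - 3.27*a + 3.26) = -2.5974*a^5 + 2.4126*a^4 + 4.365*a^3 - 1.3652*a^2 - 21.551*a + 11.41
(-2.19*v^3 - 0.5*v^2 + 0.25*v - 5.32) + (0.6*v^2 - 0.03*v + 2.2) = -2.19*v^3 + 0.1*v^2 + 0.22*v - 3.12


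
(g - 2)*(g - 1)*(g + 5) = g^3 + 2*g^2 - 13*g + 10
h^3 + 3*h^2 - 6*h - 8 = (h - 2)*(h + 1)*(h + 4)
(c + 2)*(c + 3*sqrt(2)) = c^2 + 2*c + 3*sqrt(2)*c + 6*sqrt(2)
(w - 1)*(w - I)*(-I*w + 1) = -I*w^3 + I*w^2 - I*w + I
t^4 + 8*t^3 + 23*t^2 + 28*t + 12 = (t + 1)*(t + 2)^2*(t + 3)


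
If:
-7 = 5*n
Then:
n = -7/5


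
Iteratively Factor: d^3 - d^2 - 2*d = (d - 2)*(d^2 + d) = d*(d - 2)*(d + 1)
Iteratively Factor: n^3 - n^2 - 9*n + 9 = (n - 3)*(n^2 + 2*n - 3) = (n - 3)*(n - 1)*(n + 3)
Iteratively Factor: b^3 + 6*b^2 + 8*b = (b + 2)*(b^2 + 4*b) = b*(b + 2)*(b + 4)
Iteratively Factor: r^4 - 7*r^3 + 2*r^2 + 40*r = (r + 2)*(r^3 - 9*r^2 + 20*r) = r*(r + 2)*(r^2 - 9*r + 20) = r*(r - 4)*(r + 2)*(r - 5)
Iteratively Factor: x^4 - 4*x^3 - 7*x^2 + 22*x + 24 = (x + 1)*(x^3 - 5*x^2 - 2*x + 24) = (x - 3)*(x + 1)*(x^2 - 2*x - 8) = (x - 4)*(x - 3)*(x + 1)*(x + 2)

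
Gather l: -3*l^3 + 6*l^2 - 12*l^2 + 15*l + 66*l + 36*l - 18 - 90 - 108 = -3*l^3 - 6*l^2 + 117*l - 216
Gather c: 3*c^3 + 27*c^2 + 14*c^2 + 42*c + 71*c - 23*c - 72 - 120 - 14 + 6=3*c^3 + 41*c^2 + 90*c - 200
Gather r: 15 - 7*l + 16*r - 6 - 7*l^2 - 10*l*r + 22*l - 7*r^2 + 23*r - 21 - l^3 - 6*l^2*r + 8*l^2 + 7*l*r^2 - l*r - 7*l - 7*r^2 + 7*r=-l^3 + l^2 + 8*l + r^2*(7*l - 14) + r*(-6*l^2 - 11*l + 46) - 12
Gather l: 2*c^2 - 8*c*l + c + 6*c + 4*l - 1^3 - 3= 2*c^2 + 7*c + l*(4 - 8*c) - 4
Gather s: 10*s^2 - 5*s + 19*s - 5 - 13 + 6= 10*s^2 + 14*s - 12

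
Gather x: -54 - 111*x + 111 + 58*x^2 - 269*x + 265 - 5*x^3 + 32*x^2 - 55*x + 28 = -5*x^3 + 90*x^2 - 435*x + 350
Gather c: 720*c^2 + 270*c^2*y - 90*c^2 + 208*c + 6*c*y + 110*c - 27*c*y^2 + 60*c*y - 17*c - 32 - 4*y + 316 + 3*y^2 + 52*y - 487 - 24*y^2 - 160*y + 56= c^2*(270*y + 630) + c*(-27*y^2 + 66*y + 301) - 21*y^2 - 112*y - 147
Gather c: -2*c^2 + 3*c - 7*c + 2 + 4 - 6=-2*c^2 - 4*c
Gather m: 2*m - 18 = 2*m - 18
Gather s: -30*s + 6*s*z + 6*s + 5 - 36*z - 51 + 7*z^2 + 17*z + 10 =s*(6*z - 24) + 7*z^2 - 19*z - 36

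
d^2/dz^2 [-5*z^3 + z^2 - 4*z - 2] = 2 - 30*z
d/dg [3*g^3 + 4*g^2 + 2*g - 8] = 9*g^2 + 8*g + 2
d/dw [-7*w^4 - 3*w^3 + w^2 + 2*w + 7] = -28*w^3 - 9*w^2 + 2*w + 2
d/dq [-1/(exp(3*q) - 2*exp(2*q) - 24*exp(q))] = (3*exp(2*q) - 4*exp(q) - 24)*exp(-q)/(-exp(2*q) + 2*exp(q) + 24)^2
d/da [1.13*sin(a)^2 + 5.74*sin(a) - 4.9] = (2.26*sin(a) + 5.74)*cos(a)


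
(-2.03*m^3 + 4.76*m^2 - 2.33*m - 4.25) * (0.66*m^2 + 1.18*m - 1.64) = -1.3398*m^5 + 0.7462*m^4 + 7.4082*m^3 - 13.3608*m^2 - 1.1938*m + 6.97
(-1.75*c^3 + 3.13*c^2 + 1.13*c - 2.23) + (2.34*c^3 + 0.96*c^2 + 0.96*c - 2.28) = 0.59*c^3 + 4.09*c^2 + 2.09*c - 4.51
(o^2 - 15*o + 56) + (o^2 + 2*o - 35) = 2*o^2 - 13*o + 21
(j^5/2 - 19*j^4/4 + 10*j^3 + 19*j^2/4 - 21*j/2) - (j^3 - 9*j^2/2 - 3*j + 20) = j^5/2 - 19*j^4/4 + 9*j^3 + 37*j^2/4 - 15*j/2 - 20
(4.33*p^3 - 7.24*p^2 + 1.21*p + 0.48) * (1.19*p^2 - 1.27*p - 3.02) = 5.1527*p^5 - 14.1147*p^4 - 2.4419*p^3 + 20.8993*p^2 - 4.2638*p - 1.4496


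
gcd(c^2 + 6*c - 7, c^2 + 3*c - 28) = c + 7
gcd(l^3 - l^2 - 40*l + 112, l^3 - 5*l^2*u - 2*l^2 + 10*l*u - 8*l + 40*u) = l - 4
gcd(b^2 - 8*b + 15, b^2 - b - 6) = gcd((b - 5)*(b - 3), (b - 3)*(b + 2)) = b - 3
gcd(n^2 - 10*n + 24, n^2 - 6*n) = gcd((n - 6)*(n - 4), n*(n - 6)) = n - 6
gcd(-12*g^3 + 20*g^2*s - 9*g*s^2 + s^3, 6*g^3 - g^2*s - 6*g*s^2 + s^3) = 6*g^2 - 7*g*s + s^2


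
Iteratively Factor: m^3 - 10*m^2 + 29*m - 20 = (m - 1)*(m^2 - 9*m + 20) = (m - 4)*(m - 1)*(m - 5)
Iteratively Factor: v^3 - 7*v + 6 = (v - 2)*(v^2 + 2*v - 3) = (v - 2)*(v + 3)*(v - 1)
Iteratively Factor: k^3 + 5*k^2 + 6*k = (k + 3)*(k^2 + 2*k) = (k + 2)*(k + 3)*(k)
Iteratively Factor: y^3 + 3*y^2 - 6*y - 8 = (y + 1)*(y^2 + 2*y - 8) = (y + 1)*(y + 4)*(y - 2)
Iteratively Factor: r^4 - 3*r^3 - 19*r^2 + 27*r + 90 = (r - 5)*(r^3 + 2*r^2 - 9*r - 18) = (r - 5)*(r + 3)*(r^2 - r - 6) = (r - 5)*(r - 3)*(r + 3)*(r + 2)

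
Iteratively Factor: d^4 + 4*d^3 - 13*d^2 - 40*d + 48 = (d - 1)*(d^3 + 5*d^2 - 8*d - 48) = (d - 1)*(d + 4)*(d^2 + d - 12) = (d - 1)*(d + 4)^2*(d - 3)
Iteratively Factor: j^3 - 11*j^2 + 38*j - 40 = (j - 5)*(j^2 - 6*j + 8) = (j - 5)*(j - 2)*(j - 4)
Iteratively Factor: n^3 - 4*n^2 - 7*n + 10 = (n - 5)*(n^2 + n - 2) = (n - 5)*(n - 1)*(n + 2)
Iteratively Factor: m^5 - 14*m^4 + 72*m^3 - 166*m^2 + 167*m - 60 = (m - 1)*(m^4 - 13*m^3 + 59*m^2 - 107*m + 60) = (m - 3)*(m - 1)*(m^3 - 10*m^2 + 29*m - 20) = (m - 4)*(m - 3)*(m - 1)*(m^2 - 6*m + 5) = (m - 4)*(m - 3)*(m - 1)^2*(m - 5)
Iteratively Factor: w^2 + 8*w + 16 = (w + 4)*(w + 4)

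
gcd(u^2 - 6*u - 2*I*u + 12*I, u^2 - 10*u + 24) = u - 6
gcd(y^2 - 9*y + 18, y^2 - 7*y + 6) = y - 6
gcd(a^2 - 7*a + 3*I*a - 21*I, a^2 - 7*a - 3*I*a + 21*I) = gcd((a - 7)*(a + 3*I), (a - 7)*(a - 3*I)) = a - 7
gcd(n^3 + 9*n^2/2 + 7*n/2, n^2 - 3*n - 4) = n + 1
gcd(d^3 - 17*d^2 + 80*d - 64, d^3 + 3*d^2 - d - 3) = d - 1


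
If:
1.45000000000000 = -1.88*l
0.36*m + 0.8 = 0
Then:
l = -0.77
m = -2.22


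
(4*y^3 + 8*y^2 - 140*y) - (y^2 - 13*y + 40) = 4*y^3 + 7*y^2 - 127*y - 40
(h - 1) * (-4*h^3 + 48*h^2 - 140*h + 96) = -4*h^4 + 52*h^3 - 188*h^2 + 236*h - 96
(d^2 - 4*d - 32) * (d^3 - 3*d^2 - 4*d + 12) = d^5 - 7*d^4 - 24*d^3 + 124*d^2 + 80*d - 384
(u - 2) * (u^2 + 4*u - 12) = u^3 + 2*u^2 - 20*u + 24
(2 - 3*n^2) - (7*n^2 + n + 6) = -10*n^2 - n - 4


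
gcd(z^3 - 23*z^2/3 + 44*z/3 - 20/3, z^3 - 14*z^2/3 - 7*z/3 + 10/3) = z^2 - 17*z/3 + 10/3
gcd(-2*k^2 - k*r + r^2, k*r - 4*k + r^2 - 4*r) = k + r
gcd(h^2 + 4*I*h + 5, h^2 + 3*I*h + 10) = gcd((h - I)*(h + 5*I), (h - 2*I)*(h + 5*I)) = h + 5*I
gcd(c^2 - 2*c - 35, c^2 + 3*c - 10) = c + 5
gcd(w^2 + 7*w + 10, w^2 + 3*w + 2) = w + 2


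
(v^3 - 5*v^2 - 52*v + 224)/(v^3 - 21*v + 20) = (v^2 - v - 56)/(v^2 + 4*v - 5)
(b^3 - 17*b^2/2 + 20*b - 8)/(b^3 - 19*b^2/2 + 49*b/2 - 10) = (b - 4)/(b - 5)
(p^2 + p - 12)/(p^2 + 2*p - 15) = (p + 4)/(p + 5)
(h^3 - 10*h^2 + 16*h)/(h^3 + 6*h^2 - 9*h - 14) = h*(h - 8)/(h^2 + 8*h + 7)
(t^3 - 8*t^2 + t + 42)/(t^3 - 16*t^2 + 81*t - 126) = (t + 2)/(t - 6)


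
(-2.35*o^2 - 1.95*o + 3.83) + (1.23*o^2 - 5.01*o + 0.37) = -1.12*o^2 - 6.96*o + 4.2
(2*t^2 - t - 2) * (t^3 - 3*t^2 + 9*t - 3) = 2*t^5 - 7*t^4 + 19*t^3 - 9*t^2 - 15*t + 6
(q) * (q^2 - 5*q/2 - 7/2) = q^3 - 5*q^2/2 - 7*q/2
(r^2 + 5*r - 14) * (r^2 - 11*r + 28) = r^4 - 6*r^3 - 41*r^2 + 294*r - 392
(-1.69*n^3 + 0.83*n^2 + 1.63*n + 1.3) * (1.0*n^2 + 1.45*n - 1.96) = -1.69*n^5 - 1.6205*n^4 + 6.1459*n^3 + 2.0367*n^2 - 1.3098*n - 2.548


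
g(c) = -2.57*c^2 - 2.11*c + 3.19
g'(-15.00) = 74.99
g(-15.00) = -543.41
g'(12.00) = -63.79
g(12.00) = -392.21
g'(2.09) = -12.85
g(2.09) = -12.45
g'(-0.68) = 1.39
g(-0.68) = 3.44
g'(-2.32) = 9.81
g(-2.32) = -5.75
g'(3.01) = -17.58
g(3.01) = -26.45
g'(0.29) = -3.60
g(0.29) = 2.36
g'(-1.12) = 3.65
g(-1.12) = 2.33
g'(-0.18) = -1.18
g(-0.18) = 3.49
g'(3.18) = -18.46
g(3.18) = -29.51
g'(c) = -5.14*c - 2.11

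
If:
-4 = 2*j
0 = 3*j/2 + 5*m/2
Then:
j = -2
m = 6/5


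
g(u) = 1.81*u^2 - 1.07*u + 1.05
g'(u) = 3.62*u - 1.07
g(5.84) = 56.53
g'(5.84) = 20.07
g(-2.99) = 20.43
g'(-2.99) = -11.89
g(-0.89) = 3.44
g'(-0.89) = -4.29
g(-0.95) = 3.70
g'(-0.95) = -4.51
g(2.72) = 11.53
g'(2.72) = 8.78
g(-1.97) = 10.18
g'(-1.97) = -8.20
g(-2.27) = 12.81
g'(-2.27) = -9.29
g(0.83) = 1.41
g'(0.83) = 1.93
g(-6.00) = 72.63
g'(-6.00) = -22.79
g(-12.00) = 274.53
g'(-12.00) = -44.51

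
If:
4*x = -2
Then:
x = -1/2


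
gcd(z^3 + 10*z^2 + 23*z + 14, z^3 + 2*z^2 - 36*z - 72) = z + 2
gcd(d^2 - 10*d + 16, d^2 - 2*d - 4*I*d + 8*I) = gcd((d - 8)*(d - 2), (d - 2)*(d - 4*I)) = d - 2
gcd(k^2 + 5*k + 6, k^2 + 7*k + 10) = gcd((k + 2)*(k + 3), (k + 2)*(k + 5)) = k + 2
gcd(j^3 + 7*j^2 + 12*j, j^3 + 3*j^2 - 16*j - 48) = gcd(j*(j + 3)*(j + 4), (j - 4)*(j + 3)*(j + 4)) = j^2 + 7*j + 12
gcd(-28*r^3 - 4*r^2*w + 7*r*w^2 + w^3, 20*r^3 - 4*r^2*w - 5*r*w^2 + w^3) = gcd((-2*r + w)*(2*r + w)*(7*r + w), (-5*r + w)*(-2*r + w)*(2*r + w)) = 4*r^2 - w^2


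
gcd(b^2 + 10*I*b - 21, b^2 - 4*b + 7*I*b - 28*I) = b + 7*I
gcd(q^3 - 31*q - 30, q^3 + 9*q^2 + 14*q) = 1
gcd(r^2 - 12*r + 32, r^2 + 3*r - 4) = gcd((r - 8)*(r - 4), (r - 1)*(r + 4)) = 1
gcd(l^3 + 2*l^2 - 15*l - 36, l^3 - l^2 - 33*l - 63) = l^2 + 6*l + 9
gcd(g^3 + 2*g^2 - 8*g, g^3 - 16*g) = g^2 + 4*g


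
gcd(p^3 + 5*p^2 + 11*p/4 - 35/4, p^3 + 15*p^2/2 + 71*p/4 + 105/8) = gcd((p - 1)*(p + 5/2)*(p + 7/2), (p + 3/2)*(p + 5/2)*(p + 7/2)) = p^2 + 6*p + 35/4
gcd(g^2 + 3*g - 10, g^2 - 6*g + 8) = g - 2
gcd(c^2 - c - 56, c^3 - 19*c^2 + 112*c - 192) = c - 8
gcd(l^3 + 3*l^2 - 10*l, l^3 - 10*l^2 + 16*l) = l^2 - 2*l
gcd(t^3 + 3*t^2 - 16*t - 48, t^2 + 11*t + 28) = t + 4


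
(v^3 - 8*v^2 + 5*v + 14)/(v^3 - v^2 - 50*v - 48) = (v^2 - 9*v + 14)/(v^2 - 2*v - 48)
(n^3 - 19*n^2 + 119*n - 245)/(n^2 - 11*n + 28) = (n^2 - 12*n + 35)/(n - 4)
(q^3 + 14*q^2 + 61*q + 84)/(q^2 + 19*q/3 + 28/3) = 3*(q^2 + 10*q + 21)/(3*q + 7)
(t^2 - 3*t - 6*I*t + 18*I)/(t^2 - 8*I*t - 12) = (t - 3)/(t - 2*I)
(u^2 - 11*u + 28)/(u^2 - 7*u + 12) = (u - 7)/(u - 3)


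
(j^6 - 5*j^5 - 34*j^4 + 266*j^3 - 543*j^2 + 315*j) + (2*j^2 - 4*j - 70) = j^6 - 5*j^5 - 34*j^4 + 266*j^3 - 541*j^2 + 311*j - 70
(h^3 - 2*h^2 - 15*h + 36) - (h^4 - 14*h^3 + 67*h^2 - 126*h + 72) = -h^4 + 15*h^3 - 69*h^2 + 111*h - 36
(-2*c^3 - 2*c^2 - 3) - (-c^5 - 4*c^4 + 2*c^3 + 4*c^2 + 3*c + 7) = c^5 + 4*c^4 - 4*c^3 - 6*c^2 - 3*c - 10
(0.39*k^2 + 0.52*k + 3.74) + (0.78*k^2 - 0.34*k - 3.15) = 1.17*k^2 + 0.18*k + 0.59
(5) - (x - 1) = 6 - x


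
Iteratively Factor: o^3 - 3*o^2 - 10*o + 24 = (o + 3)*(o^2 - 6*o + 8) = (o - 2)*(o + 3)*(o - 4)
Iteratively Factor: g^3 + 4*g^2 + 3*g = (g + 1)*(g^2 + 3*g) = (g + 1)*(g + 3)*(g)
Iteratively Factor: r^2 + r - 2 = (r + 2)*(r - 1)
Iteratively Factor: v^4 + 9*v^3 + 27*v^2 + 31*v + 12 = (v + 1)*(v^3 + 8*v^2 + 19*v + 12) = (v + 1)*(v + 4)*(v^2 + 4*v + 3) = (v + 1)^2*(v + 4)*(v + 3)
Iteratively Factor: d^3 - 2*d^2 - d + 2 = (d - 1)*(d^2 - d - 2) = (d - 1)*(d + 1)*(d - 2)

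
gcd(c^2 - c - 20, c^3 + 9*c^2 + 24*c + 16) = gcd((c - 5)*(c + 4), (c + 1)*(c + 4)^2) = c + 4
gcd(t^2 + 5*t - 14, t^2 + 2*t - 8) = t - 2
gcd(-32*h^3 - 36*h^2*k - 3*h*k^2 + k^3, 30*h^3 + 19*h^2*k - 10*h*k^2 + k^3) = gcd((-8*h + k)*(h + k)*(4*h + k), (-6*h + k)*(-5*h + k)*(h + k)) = h + k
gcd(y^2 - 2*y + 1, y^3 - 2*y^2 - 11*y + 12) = y - 1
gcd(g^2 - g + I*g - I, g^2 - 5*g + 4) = g - 1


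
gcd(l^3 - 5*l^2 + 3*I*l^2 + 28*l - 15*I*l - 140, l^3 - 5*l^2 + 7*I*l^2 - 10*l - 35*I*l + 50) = l - 5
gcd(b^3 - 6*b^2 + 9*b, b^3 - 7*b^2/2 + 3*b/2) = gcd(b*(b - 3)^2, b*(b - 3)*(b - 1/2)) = b^2 - 3*b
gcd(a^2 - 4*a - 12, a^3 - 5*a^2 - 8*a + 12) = a^2 - 4*a - 12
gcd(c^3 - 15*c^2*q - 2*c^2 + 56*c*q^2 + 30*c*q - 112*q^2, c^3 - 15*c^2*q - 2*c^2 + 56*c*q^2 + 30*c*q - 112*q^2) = c^3 - 15*c^2*q - 2*c^2 + 56*c*q^2 + 30*c*q - 112*q^2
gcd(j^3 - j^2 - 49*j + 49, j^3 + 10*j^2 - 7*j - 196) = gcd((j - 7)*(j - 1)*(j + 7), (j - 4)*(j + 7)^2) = j + 7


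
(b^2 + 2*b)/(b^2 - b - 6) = b/(b - 3)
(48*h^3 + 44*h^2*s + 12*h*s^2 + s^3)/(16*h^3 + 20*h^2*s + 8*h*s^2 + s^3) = (6*h + s)/(2*h + s)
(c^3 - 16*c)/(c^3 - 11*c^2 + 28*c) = (c + 4)/(c - 7)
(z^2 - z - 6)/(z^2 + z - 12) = (z + 2)/(z + 4)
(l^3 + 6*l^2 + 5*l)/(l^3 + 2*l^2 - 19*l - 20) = l/(l - 4)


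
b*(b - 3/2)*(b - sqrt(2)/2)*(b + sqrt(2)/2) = b^4 - 3*b^3/2 - b^2/2 + 3*b/4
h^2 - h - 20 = (h - 5)*(h + 4)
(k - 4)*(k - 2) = k^2 - 6*k + 8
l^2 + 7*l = l*(l + 7)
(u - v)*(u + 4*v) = u^2 + 3*u*v - 4*v^2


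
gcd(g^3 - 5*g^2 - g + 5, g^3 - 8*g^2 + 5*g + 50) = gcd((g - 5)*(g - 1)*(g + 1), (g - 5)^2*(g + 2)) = g - 5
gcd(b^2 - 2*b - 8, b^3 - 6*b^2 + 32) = b^2 - 2*b - 8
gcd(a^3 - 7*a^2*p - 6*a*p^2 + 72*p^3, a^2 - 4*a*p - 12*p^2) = -a + 6*p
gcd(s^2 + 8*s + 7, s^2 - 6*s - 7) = s + 1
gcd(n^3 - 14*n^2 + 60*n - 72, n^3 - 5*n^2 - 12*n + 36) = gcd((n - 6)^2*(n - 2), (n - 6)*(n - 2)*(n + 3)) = n^2 - 8*n + 12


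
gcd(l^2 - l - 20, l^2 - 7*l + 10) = l - 5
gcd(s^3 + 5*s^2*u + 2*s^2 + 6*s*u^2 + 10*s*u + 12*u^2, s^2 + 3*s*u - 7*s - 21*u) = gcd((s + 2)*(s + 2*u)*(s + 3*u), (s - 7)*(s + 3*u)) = s + 3*u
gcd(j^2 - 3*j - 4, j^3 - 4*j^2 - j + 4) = j^2 - 3*j - 4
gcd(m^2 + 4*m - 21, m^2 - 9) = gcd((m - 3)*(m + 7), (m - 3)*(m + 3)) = m - 3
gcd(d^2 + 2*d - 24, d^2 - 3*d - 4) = d - 4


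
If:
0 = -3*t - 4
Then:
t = -4/3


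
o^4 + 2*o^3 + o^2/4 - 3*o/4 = o*(o - 1/2)*(o + 1)*(o + 3/2)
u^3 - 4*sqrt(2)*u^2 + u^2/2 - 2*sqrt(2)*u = u*(u + 1/2)*(u - 4*sqrt(2))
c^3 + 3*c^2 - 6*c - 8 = (c - 2)*(c + 1)*(c + 4)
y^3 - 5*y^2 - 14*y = y*(y - 7)*(y + 2)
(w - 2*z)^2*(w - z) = w^3 - 5*w^2*z + 8*w*z^2 - 4*z^3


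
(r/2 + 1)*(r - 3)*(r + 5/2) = r^3/2 + 3*r^2/4 - 17*r/4 - 15/2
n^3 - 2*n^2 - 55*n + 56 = (n - 8)*(n - 1)*(n + 7)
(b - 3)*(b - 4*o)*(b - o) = b^3 - 5*b^2*o - 3*b^2 + 4*b*o^2 + 15*b*o - 12*o^2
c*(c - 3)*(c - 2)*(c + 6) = c^4 + c^3 - 24*c^2 + 36*c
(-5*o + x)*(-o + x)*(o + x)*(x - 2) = 5*o^3*x - 10*o^3 - o^2*x^2 + 2*o^2*x - 5*o*x^3 + 10*o*x^2 + x^4 - 2*x^3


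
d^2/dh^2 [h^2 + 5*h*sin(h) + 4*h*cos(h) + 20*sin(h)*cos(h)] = -5*h*sin(h) - 4*h*cos(h) - 8*sin(h) - 40*sin(2*h) + 10*cos(h) + 2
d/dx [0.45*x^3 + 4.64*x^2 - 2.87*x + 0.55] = 1.35*x^2 + 9.28*x - 2.87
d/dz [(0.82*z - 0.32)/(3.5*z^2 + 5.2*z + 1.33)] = (-2.87*z^2 + 2.24*z + 2.7546)/(12.25*z^4 + 36.4*z^3 + 36.35*z^2 + 13.832*z + 1.7689)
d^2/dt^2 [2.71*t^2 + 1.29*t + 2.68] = 5.42000000000000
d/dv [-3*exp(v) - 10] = -3*exp(v)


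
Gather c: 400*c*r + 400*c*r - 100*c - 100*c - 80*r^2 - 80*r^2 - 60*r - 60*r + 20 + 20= c*(800*r - 200) - 160*r^2 - 120*r + 40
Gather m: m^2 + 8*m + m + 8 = m^2 + 9*m + 8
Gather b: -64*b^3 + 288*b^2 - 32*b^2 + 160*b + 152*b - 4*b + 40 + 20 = -64*b^3 + 256*b^2 + 308*b + 60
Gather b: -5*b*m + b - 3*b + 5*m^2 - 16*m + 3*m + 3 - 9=b*(-5*m - 2) + 5*m^2 - 13*m - 6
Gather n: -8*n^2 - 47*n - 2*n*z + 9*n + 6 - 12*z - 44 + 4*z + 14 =-8*n^2 + n*(-2*z - 38) - 8*z - 24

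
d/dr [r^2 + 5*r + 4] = 2*r + 5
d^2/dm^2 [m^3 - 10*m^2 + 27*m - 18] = 6*m - 20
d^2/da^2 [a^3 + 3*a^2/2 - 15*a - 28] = 6*a + 3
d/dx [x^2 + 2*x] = 2*x + 2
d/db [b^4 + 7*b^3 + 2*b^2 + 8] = b*(4*b^2 + 21*b + 4)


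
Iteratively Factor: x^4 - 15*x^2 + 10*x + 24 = (x - 3)*(x^3 + 3*x^2 - 6*x - 8) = (x - 3)*(x + 4)*(x^2 - x - 2) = (x - 3)*(x + 1)*(x + 4)*(x - 2)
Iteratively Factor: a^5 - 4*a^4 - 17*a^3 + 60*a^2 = (a - 3)*(a^4 - a^3 - 20*a^2) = a*(a - 3)*(a^3 - a^2 - 20*a) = a*(a - 5)*(a - 3)*(a^2 + 4*a) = a*(a - 5)*(a - 3)*(a + 4)*(a)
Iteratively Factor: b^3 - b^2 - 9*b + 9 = (b - 1)*(b^2 - 9) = (b - 3)*(b - 1)*(b + 3)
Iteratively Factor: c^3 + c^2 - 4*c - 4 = (c + 1)*(c^2 - 4) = (c + 1)*(c + 2)*(c - 2)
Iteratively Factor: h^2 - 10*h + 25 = (h - 5)*(h - 5)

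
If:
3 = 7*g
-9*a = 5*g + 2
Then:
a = -29/63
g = 3/7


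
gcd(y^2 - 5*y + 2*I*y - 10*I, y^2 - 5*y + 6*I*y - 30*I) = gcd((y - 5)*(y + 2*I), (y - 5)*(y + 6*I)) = y - 5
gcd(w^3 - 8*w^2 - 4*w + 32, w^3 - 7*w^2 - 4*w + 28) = w^2 - 4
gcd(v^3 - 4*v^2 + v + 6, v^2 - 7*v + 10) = v - 2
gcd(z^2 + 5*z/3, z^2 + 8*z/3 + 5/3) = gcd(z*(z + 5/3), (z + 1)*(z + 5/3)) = z + 5/3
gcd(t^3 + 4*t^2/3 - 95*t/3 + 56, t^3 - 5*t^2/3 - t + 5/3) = 1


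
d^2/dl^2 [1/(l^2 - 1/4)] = 32*(12*l^2 + 1)/(4*l^2 - 1)^3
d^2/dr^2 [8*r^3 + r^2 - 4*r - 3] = 48*r + 2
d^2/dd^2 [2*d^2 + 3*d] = 4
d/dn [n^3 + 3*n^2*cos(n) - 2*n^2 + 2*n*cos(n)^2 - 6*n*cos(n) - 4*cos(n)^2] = -3*n^2*sin(n) + 3*n^2 - 2*n*sin(2*n) + 6*sqrt(2)*n*sin(n + pi/4) - 4*n + 4*sin(2*n) - 6*cos(n) + cos(2*n) + 1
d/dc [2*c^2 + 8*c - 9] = 4*c + 8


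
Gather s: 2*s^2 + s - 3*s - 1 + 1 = 2*s^2 - 2*s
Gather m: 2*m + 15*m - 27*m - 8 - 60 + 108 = 40 - 10*m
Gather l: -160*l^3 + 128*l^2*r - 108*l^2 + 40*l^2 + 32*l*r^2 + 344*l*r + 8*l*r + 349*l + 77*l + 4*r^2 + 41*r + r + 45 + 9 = -160*l^3 + l^2*(128*r - 68) + l*(32*r^2 + 352*r + 426) + 4*r^2 + 42*r + 54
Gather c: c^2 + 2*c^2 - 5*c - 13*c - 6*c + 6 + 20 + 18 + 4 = 3*c^2 - 24*c + 48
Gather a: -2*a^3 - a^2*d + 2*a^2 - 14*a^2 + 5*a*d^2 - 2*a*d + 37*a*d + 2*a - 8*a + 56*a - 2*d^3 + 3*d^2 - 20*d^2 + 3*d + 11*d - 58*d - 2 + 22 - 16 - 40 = -2*a^3 + a^2*(-d - 12) + a*(5*d^2 + 35*d + 50) - 2*d^3 - 17*d^2 - 44*d - 36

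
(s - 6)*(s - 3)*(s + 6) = s^3 - 3*s^2 - 36*s + 108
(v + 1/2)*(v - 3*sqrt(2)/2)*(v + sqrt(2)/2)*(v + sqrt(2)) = v^4 + v^3/2 - 7*v^2/2 - 3*sqrt(2)*v/2 - 7*v/4 - 3*sqrt(2)/4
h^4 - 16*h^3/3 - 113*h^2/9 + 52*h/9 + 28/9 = (h - 7)*(h - 2/3)*(h + 1/3)*(h + 2)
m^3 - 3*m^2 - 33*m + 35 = (m - 7)*(m - 1)*(m + 5)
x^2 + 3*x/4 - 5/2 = (x - 5/4)*(x + 2)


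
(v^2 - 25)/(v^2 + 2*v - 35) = (v + 5)/(v + 7)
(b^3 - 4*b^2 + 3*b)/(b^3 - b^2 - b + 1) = b*(b - 3)/(b^2 - 1)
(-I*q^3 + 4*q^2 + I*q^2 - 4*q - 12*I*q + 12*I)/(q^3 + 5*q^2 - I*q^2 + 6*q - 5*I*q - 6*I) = (-I*q^3 + q^2*(4 + I) + q*(-4 - 12*I) + 12*I)/(q^3 + q^2*(5 - I) + q*(6 - 5*I) - 6*I)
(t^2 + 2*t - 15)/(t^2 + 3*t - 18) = (t + 5)/(t + 6)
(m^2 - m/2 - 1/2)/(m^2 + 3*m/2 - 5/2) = (2*m + 1)/(2*m + 5)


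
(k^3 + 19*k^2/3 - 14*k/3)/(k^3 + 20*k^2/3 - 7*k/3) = (3*k - 2)/(3*k - 1)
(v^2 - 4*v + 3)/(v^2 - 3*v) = (v - 1)/v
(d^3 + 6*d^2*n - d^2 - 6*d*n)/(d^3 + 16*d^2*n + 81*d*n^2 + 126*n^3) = d*(d - 1)/(d^2 + 10*d*n + 21*n^2)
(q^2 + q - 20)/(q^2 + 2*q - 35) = (q^2 + q - 20)/(q^2 + 2*q - 35)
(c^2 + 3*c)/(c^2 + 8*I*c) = (c + 3)/(c + 8*I)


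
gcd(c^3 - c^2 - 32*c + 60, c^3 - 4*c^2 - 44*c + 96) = c^2 + 4*c - 12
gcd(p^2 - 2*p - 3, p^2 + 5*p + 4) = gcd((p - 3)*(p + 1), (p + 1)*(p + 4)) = p + 1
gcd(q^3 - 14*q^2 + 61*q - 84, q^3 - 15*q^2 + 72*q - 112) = q^2 - 11*q + 28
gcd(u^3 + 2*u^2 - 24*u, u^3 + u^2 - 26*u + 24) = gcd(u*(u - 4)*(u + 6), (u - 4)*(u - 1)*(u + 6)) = u^2 + 2*u - 24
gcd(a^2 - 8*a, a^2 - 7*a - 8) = a - 8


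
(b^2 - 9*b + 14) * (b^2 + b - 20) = b^4 - 8*b^3 - 15*b^2 + 194*b - 280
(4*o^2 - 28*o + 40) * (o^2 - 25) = 4*o^4 - 28*o^3 - 60*o^2 + 700*o - 1000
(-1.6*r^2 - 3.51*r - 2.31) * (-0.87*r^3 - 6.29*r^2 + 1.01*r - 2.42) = 1.392*r^5 + 13.1177*r^4 + 22.4716*r^3 + 14.8568*r^2 + 6.1611*r + 5.5902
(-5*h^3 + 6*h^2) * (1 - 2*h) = 10*h^4 - 17*h^3 + 6*h^2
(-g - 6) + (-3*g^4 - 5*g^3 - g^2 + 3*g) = -3*g^4 - 5*g^3 - g^2 + 2*g - 6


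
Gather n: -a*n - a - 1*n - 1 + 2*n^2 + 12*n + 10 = -a + 2*n^2 + n*(11 - a) + 9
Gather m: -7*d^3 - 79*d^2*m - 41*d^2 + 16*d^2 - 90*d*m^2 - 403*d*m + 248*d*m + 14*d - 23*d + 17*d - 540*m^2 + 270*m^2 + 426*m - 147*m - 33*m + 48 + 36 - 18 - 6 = -7*d^3 - 25*d^2 + 8*d + m^2*(-90*d - 270) + m*(-79*d^2 - 155*d + 246) + 60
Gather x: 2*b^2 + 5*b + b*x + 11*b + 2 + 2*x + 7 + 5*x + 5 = 2*b^2 + 16*b + x*(b + 7) + 14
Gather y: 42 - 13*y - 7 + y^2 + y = y^2 - 12*y + 35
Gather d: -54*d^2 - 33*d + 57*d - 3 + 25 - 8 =-54*d^2 + 24*d + 14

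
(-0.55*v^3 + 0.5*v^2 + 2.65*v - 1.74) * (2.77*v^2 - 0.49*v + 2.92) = -1.5235*v^5 + 1.6545*v^4 + 5.4895*v^3 - 4.6583*v^2 + 8.5906*v - 5.0808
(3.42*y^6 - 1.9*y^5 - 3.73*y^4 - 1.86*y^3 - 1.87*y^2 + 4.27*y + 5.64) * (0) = 0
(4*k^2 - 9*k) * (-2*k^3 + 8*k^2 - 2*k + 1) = -8*k^5 + 50*k^4 - 80*k^3 + 22*k^2 - 9*k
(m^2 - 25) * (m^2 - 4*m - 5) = m^4 - 4*m^3 - 30*m^2 + 100*m + 125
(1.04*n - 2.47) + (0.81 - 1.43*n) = -0.39*n - 1.66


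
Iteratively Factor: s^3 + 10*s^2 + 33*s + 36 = (s + 4)*(s^2 + 6*s + 9) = (s + 3)*(s + 4)*(s + 3)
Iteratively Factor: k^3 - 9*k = (k + 3)*(k^2 - 3*k) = (k - 3)*(k + 3)*(k)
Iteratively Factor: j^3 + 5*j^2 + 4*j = (j)*(j^2 + 5*j + 4) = j*(j + 1)*(j + 4)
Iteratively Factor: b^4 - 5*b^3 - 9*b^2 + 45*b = (b - 5)*(b^3 - 9*b) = b*(b - 5)*(b^2 - 9) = b*(b - 5)*(b - 3)*(b + 3)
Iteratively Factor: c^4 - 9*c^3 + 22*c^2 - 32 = (c + 1)*(c^3 - 10*c^2 + 32*c - 32) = (c - 4)*(c + 1)*(c^2 - 6*c + 8) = (c - 4)^2*(c + 1)*(c - 2)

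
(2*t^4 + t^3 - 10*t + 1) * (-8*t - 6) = -16*t^5 - 20*t^4 - 6*t^3 + 80*t^2 + 52*t - 6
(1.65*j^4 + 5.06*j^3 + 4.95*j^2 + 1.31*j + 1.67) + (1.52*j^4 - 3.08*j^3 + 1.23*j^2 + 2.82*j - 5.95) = 3.17*j^4 + 1.98*j^3 + 6.18*j^2 + 4.13*j - 4.28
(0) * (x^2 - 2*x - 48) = 0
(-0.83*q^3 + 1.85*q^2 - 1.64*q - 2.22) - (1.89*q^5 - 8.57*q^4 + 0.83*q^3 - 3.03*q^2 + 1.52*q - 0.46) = -1.89*q^5 + 8.57*q^4 - 1.66*q^3 + 4.88*q^2 - 3.16*q - 1.76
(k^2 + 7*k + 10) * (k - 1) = k^3 + 6*k^2 + 3*k - 10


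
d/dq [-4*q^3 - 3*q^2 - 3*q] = -12*q^2 - 6*q - 3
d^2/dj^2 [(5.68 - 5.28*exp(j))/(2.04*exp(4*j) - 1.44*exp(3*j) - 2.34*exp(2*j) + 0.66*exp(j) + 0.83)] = (-197.759232*exp(8*j) + 548.822016*exp(7*j) - 377.15328*exp(6*j) - 208.75968*exp(5*j) + 350.583552*exp(4*j) - 130.461888*exp(3*j) - 26.746848*exp(2*j) + 49.493376*exp(j) - 6.748896)*exp(j)/(8.489664*exp(12*j) - 17.978112*exp(11*j) - 16.524*exp(10*j) + 46.497888*exp(9*j) + 17.683488*exp(8*j) - 53.081568*exp(7*j) - 15.41268*exp(6*j) + 32.445576*exp(5*j) + 10.059408*exp(4*j) - 10.379664*exp(3*j) - 3.751434*exp(2*j) + 1.364022*exp(j) + 0.571787)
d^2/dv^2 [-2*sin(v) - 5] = 2*sin(v)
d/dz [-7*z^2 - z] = -14*z - 1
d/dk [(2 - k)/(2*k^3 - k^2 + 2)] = (-2*k^3 + k^2 + 2*k*(k - 2)*(3*k - 1) - 2)/(2*k^3 - k^2 + 2)^2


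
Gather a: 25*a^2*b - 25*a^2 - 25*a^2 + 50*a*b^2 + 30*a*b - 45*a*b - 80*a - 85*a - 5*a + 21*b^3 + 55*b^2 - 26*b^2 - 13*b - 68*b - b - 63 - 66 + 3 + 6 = a^2*(25*b - 50) + a*(50*b^2 - 15*b - 170) + 21*b^3 + 29*b^2 - 82*b - 120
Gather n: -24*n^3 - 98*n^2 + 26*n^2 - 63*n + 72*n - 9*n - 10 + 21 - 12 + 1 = -24*n^3 - 72*n^2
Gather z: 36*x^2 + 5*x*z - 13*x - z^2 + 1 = 36*x^2 + 5*x*z - 13*x - z^2 + 1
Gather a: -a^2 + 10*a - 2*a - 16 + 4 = -a^2 + 8*a - 12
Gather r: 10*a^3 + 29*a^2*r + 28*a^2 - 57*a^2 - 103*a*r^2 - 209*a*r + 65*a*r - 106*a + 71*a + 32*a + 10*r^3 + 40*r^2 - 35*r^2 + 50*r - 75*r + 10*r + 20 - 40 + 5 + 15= 10*a^3 - 29*a^2 - 3*a + 10*r^3 + r^2*(5 - 103*a) + r*(29*a^2 - 144*a - 15)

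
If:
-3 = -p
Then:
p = 3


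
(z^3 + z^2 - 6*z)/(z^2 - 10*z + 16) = z*(z + 3)/(z - 8)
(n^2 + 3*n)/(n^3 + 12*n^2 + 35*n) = (n + 3)/(n^2 + 12*n + 35)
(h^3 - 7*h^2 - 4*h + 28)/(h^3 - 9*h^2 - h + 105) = (h^2 - 4)/(h^2 - 2*h - 15)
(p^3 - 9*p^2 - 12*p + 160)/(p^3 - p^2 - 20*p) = (p - 8)/p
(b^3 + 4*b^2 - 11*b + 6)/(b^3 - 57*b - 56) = (-b^3 - 4*b^2 + 11*b - 6)/(-b^3 + 57*b + 56)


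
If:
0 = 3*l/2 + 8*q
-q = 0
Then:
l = 0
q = 0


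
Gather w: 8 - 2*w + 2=10 - 2*w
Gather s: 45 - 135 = -90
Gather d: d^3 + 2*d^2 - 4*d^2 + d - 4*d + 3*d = d^3 - 2*d^2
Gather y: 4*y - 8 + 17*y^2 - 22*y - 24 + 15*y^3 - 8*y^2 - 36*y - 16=15*y^3 + 9*y^2 - 54*y - 48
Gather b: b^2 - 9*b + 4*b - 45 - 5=b^2 - 5*b - 50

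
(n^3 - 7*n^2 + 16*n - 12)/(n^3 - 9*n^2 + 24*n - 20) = (n - 3)/(n - 5)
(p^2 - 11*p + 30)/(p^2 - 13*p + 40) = (p - 6)/(p - 8)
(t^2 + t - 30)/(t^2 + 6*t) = (t - 5)/t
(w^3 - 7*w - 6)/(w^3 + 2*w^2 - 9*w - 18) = (w + 1)/(w + 3)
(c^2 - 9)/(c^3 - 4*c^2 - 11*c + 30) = (c - 3)/(c^2 - 7*c + 10)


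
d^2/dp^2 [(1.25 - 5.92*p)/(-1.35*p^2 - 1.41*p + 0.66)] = ((2.7*p + 1.41)*(5.4*p + 2.82)*(5.92*p - 1.25) - (47.952*p + 13.3194)*(1.35*p^2 + 1.41*p - 0.66))/(1.35*p^2 + 1.41*p - 0.66)^3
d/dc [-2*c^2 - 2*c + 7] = -4*c - 2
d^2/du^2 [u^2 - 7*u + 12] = 2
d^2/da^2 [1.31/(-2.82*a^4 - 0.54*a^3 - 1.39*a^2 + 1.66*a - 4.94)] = ((44.3304*a^2 + 4.2444*a + 3.6418)*(2.82*a^4 + 0.54*a^3 + 1.39*a^2 - 1.66*a + 4.94) - 1.31*(11.28*a^3 + 1.62*a^2 + 2.78*a - 1.66)*(22.56*a^3 + 3.24*a^2 + 5.56*a - 3.32))/(2.82*a^4 + 0.54*a^3 + 1.39*a^2 - 1.66*a + 4.94)^3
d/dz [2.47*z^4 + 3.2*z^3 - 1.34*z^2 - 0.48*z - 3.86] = 9.88*z^3 + 9.6*z^2 - 2.68*z - 0.48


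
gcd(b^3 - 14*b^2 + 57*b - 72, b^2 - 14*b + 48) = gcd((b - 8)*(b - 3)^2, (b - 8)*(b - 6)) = b - 8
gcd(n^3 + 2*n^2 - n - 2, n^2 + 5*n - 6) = n - 1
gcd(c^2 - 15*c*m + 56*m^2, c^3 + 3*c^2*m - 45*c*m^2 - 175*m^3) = c - 7*m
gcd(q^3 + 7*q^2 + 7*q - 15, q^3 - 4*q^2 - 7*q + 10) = q - 1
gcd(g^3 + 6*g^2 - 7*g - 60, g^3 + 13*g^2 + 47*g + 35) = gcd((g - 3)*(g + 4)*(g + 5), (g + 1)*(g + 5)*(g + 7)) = g + 5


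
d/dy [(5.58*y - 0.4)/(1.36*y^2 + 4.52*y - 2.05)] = (-7.5888*y^2 + 1.088*y - 9.631)/(1.8496*y^4 + 12.2944*y^3 + 14.8544*y^2 - 18.532*y + 4.2025)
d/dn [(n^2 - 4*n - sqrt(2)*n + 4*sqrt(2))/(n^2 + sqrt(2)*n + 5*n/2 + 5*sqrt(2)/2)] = 2*(4*sqrt(2)*n^2 + 13*n^2 - 6*sqrt(2)*n - 40*sqrt(2) - 26)/(4*n^4 + 8*sqrt(2)*n^3 + 20*n^3 + 33*n^2 + 40*sqrt(2)*n^2 + 40*n + 50*sqrt(2)*n + 50)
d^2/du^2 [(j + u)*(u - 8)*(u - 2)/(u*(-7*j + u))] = 16*(98*j^3 + 7*j^2*u^3 - 42*j^2*u - 10*j*u^3 + 6*j*u^2 + 2*u^3)/(u^3*(-343*j^3 + 147*j^2*u - 21*j*u^2 + u^3))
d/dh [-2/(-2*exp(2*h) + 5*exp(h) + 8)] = (10 - 8*exp(h))*exp(h)/(-2*exp(2*h) + 5*exp(h) + 8)^2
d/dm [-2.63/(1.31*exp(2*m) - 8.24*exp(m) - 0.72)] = (6.8906*exp(m) - 21.6712)*exp(m)/(-1.31*exp(2*m) + 8.24*exp(m) + 0.72)^2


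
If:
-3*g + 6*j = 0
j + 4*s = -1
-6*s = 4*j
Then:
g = 6/5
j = 3/5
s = -2/5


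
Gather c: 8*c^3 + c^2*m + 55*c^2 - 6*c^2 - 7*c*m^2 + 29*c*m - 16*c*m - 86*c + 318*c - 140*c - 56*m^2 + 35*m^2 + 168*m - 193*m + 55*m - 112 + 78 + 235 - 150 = 8*c^3 + c^2*(m + 49) + c*(-7*m^2 + 13*m + 92) - 21*m^2 + 30*m + 51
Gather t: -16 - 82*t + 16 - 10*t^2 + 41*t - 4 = -10*t^2 - 41*t - 4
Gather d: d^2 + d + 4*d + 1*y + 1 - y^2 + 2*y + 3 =d^2 + 5*d - y^2 + 3*y + 4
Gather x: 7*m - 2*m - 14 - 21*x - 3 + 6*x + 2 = 5*m - 15*x - 15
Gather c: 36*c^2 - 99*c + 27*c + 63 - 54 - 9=36*c^2 - 72*c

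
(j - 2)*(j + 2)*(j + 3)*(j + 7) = j^4 + 10*j^3 + 17*j^2 - 40*j - 84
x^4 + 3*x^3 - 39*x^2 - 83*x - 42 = (x - 6)*(x + 1)^2*(x + 7)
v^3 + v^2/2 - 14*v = v*(v - 7/2)*(v + 4)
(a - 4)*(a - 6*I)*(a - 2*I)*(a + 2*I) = a^4 - 4*a^3 - 6*I*a^3 + 4*a^2 + 24*I*a^2 - 16*a - 24*I*a + 96*I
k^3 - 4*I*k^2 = k^2*(k - 4*I)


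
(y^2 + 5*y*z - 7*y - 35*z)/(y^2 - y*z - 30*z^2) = (y - 7)/(y - 6*z)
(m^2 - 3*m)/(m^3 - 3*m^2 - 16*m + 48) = m/(m^2 - 16)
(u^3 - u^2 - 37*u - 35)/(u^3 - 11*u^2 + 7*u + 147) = (u^2 + 6*u + 5)/(u^2 - 4*u - 21)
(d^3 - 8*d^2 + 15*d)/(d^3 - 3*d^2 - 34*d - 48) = d*(-d^2 + 8*d - 15)/(-d^3 + 3*d^2 + 34*d + 48)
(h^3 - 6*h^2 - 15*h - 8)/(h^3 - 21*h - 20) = (h^2 - 7*h - 8)/(h^2 - h - 20)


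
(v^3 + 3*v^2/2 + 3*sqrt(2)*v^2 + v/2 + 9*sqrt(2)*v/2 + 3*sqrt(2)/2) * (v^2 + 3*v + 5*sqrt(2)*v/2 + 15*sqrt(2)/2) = v^5 + 9*v^4/2 + 11*sqrt(2)*v^4/2 + 20*v^3 + 99*sqrt(2)*v^3/4 + 55*sqrt(2)*v^2/2 + 69*v^2 + 33*sqrt(2)*v/4 + 75*v + 45/2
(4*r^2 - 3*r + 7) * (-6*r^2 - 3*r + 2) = -24*r^4 + 6*r^3 - 25*r^2 - 27*r + 14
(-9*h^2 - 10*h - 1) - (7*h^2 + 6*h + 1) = -16*h^2 - 16*h - 2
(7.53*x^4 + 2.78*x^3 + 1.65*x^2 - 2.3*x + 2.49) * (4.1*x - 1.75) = 30.873*x^5 - 1.7795*x^4 + 1.9*x^3 - 12.3175*x^2 + 14.234*x - 4.3575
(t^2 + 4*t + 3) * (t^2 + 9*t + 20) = t^4 + 13*t^3 + 59*t^2 + 107*t + 60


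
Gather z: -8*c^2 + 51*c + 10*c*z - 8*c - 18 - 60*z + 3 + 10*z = -8*c^2 + 43*c + z*(10*c - 50) - 15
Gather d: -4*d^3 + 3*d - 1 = -4*d^3 + 3*d - 1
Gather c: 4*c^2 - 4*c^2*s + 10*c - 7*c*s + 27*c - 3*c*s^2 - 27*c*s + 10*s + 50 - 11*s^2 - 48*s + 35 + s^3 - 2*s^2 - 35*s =c^2*(4 - 4*s) + c*(-3*s^2 - 34*s + 37) + s^3 - 13*s^2 - 73*s + 85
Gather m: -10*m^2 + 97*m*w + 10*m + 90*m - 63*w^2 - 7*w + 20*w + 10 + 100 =-10*m^2 + m*(97*w + 100) - 63*w^2 + 13*w + 110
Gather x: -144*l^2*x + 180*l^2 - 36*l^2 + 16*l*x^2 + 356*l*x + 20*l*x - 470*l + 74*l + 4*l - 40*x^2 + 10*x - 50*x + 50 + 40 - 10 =144*l^2 - 392*l + x^2*(16*l - 40) + x*(-144*l^2 + 376*l - 40) + 80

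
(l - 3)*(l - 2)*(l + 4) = l^3 - l^2 - 14*l + 24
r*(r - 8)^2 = r^3 - 16*r^2 + 64*r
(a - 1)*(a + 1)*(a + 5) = a^3 + 5*a^2 - a - 5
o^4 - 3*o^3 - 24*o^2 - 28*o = o*(o - 7)*(o + 2)^2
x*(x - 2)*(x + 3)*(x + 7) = x^4 + 8*x^3 + x^2 - 42*x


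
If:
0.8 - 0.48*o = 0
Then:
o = 1.67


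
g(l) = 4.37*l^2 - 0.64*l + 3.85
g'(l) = 8.74*l - 0.64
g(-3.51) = 59.94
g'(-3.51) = -31.32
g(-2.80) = 39.90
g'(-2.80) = -25.11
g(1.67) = 14.97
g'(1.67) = 13.96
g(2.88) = 38.25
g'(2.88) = 24.53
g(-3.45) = 58.07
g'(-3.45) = -30.79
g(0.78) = 6.01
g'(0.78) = 6.18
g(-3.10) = 47.83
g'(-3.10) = -27.73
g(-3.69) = 65.71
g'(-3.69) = -32.89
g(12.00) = 625.45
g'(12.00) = 104.24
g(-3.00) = 45.10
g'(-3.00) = -26.86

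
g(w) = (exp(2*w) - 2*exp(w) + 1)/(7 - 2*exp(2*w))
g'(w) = (2*exp(2*w) - 2*exp(w))/(7 - 2*exp(2*w)) + 4*(exp(2*w) - 2*exp(w) + 1)*exp(2*w)/(7 - 2*exp(2*w))^2 = (-4*exp(2*w) + 18*exp(w) - 14)*exp(w)/(4*exp(4*w) - 28*exp(2*w) + 49)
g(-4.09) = 0.14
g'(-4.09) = -0.00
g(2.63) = -0.44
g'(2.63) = -0.05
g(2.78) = -0.45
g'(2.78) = -0.05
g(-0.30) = 0.01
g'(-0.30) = -0.06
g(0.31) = 0.04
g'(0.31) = 0.39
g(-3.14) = 0.13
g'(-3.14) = -0.01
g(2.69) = -0.44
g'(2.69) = -0.05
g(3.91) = -0.48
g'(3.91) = -0.02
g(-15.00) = 0.14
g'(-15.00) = 0.00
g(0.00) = 0.00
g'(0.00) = 0.00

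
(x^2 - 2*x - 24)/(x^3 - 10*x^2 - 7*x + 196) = (x - 6)/(x^2 - 14*x + 49)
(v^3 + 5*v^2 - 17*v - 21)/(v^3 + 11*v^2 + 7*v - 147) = (v + 1)/(v + 7)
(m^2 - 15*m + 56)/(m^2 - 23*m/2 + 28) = 2*(m - 7)/(2*m - 7)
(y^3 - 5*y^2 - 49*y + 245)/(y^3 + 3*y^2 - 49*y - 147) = (y - 5)/(y + 3)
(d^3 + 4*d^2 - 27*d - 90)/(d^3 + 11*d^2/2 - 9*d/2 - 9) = 2*(d^2 - 2*d - 15)/(2*d^2 - d - 3)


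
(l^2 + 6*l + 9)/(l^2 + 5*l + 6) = (l + 3)/(l + 2)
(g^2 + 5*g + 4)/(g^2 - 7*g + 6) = (g^2 + 5*g + 4)/(g^2 - 7*g + 6)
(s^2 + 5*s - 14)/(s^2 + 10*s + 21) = (s - 2)/(s + 3)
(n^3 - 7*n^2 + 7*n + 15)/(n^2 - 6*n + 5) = (n^2 - 2*n - 3)/(n - 1)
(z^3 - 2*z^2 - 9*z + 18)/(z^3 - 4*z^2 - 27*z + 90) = (z^2 + z - 6)/(z^2 - z - 30)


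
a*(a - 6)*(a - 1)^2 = a^4 - 8*a^3 + 13*a^2 - 6*a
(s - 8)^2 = s^2 - 16*s + 64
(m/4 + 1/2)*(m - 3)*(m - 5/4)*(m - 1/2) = m^4/4 - 11*m^3/16 - 29*m^2/32 + 79*m/32 - 15/16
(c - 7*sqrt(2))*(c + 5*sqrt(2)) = c^2 - 2*sqrt(2)*c - 70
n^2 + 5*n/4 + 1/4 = (n + 1/4)*(n + 1)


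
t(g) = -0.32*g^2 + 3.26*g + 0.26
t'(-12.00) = 10.94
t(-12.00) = -84.94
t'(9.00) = -2.50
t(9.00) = 3.68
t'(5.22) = -0.08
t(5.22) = 8.56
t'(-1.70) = 4.35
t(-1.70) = -6.21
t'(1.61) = 2.23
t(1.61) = 4.68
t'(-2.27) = 4.71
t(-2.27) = -8.79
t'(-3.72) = 5.64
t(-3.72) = -16.30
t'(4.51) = 0.37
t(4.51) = 8.45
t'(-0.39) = 3.51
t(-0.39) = -1.06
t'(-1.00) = 3.90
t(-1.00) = -3.32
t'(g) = 3.26 - 0.64*g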